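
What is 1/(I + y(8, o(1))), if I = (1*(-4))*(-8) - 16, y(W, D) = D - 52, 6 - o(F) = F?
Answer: -1/31 ≈ -0.032258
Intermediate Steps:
o(F) = 6 - F
y(W, D) = -52 + D
I = 16 (I = -4*(-8) - 16 = 32 - 16 = 16)
1/(I + y(8, o(1))) = 1/(16 + (-52 + (6 - 1*1))) = 1/(16 + (-52 + (6 - 1))) = 1/(16 + (-52 + 5)) = 1/(16 - 47) = 1/(-31) = -1/31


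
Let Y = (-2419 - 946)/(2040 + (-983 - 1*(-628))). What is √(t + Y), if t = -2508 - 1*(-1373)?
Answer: 8*I*√2017619/337 ≈ 33.719*I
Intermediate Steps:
t = -1135 (t = -2508 + 1373 = -1135)
Y = -673/337 (Y = -3365/(2040 + (-983 + 628)) = -3365/(2040 - 355) = -3365/1685 = -3365*1/1685 = -673/337 ≈ -1.9970)
√(t + Y) = √(-1135 - 673/337) = √(-383168/337) = 8*I*√2017619/337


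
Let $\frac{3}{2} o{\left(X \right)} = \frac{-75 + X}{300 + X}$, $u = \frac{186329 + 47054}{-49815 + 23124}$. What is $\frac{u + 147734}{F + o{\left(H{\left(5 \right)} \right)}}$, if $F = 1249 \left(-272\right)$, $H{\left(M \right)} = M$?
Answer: $- \frac{240519023471}{553128732044} \approx -0.43483$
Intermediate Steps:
$u = - \frac{233383}{26691}$ ($u = \frac{233383}{-26691} = 233383 \left(- \frac{1}{26691}\right) = - \frac{233383}{26691} \approx -8.7439$)
$o{\left(X \right)} = \frac{2 \left(-75 + X\right)}{3 \left(300 + X\right)}$ ($o{\left(X \right)} = \frac{2 \frac{-75 + X}{300 + X}}{3} = \frac{2 \left(-75 + X\right)}{3 \left(300 + X\right)}$)
$F = -339728$
$\frac{u + 147734}{F + o{\left(H{\left(5 \right)} \right)}} = \frac{- \frac{233383}{26691} + 147734}{-339728 + \frac{2 \left(-75 + 5\right)}{3 \left(300 + 5\right)}} = \frac{3942934811}{26691 \left(-339728 + \frac{2}{3} \cdot \frac{1}{305} \left(-70\right)\right)} = \frac{3942934811}{26691 \left(-339728 - \frac{28}{183}\right)} = \frac{3942934811}{26691 \left(- \frac{62170252}{183}\right)} = \frac{3942934811}{26691} \left(- \frac{183}{62170252}\right) = - \frac{240519023471}{553128732044}$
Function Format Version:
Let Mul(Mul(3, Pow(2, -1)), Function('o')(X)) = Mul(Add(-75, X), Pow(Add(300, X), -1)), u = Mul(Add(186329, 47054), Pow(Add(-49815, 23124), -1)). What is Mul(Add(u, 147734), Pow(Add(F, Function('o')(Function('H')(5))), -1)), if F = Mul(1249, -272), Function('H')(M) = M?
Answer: Rational(-240519023471, 553128732044) ≈ -0.43483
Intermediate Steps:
u = Rational(-233383, 26691) (u = Mul(233383, Pow(-26691, -1)) = Mul(233383, Rational(-1, 26691)) = Rational(-233383, 26691) ≈ -8.7439)
Function('o')(X) = Mul(Rational(2, 3), Pow(Add(300, X), -1), Add(-75, X)) (Function('o')(X) = Mul(Rational(2, 3), Mul(Add(-75, X), Pow(Add(300, X), -1))) = Mul(Rational(2, 3), Mul(Pow(Add(300, X), -1), Add(-75, X))) = Mul(Rational(2, 3), Pow(Add(300, X), -1), Add(-75, X)))
F = -339728
Mul(Add(u, 147734), Pow(Add(F, Function('o')(Function('H')(5))), -1)) = Mul(Add(Rational(-233383, 26691), 147734), Pow(Add(-339728, Mul(Rational(2, 3), Pow(Add(300, 5), -1), Add(-75, 5))), -1)) = Mul(Rational(3942934811, 26691), Pow(Add(-339728, Mul(Rational(2, 3), Pow(305, -1), -70)), -1)) = Mul(Rational(3942934811, 26691), Pow(Add(-339728, Mul(Rational(2, 3), Rational(1, 305), -70)), -1)) = Mul(Rational(3942934811, 26691), Pow(Add(-339728, Rational(-28, 183)), -1)) = Mul(Rational(3942934811, 26691), Pow(Rational(-62170252, 183), -1)) = Mul(Rational(3942934811, 26691), Rational(-183, 62170252)) = Rational(-240519023471, 553128732044)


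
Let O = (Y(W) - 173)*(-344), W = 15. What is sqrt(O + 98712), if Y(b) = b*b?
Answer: 2*sqrt(20206) ≈ 284.30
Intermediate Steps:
Y(b) = b**2
O = -17888 (O = (15**2 - 173)*(-344) = (225 - 173)*(-344) = 52*(-344) = -17888)
sqrt(O + 98712) = sqrt(-17888 + 98712) = sqrt(80824) = 2*sqrt(20206)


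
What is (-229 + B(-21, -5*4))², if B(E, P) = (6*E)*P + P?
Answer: 5157441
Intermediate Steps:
B(E, P) = P + 6*E*P (B(E, P) = 6*E*P + P = P + 6*E*P)
(-229 + B(-21, -5*4))² = (-229 + (-5*4)*(1 + 6*(-21)))² = (-229 - 20*(1 - 126))² = (-229 - 20*(-125))² = (-229 + 2500)² = 2271² = 5157441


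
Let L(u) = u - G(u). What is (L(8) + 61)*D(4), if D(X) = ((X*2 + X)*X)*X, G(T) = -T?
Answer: 14784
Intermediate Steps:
L(u) = 2*u (L(u) = u - (-1)*u = u + u = 2*u)
D(X) = 3*X**3 (D(X) = ((2*X + X)*X)*X = ((3*X)*X)*X = (3*X**2)*X = 3*X**3)
(L(8) + 61)*D(4) = (2*8 + 61)*(3*4**3) = (16 + 61)*(3*64) = 77*192 = 14784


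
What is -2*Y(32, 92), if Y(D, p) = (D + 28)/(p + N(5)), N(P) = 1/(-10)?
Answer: -1200/919 ≈ -1.3058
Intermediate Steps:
N(P) = -1/10
Y(D, p) = (28 + D)/(-1/10 + p) (Y(D, p) = (D + 28)/(p - 1/10) = (28 + D)/(-1/10 + p))
-2*Y(32, 92) = -20*(28 + 32)/(-1 + 10*92) = -20*60/(-1 + 920) = -20*60/919 = -2*600/919 = -1200/919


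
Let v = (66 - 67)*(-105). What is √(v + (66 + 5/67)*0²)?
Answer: √105 ≈ 10.247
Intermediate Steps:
v = 105 (v = -1*(-105) = 105)
√(v + (66 + 5/67)*0²) = √(105 + (66 + 5/67)*0²) = √(105 + (66 + 5*(1/67))*0) = √(105 + (66 + 5/67)*0) = √(105 + (4427/67)*0) = √(105 + 0) = √105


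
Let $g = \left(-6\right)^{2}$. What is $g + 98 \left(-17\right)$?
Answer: $-1630$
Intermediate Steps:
$g = 36$
$g + 98 \left(-17\right) = 36 + 98 \left(-17\right) = 36 - 1666 = -1630$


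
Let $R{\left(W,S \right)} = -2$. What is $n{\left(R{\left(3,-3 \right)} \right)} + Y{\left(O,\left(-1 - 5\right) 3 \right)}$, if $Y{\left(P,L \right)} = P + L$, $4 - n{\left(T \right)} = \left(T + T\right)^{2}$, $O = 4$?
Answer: $-26$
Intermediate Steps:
$n{\left(T \right)} = 4 - 4 T^{2}$ ($n{\left(T \right)} = 4 - \left(T + T\right)^{2} = 4 - \left(2 T\right)^{2} = 4 - 4 T^{2}$)
$Y{\left(P,L \right)} = L + P$
$n{\left(R{\left(3,-3 \right)} \right)} + Y{\left(O,\left(-1 - 5\right) 3 \right)} = \left(4 - 4 \left(-2\right)^{2}\right) + \left(\left(-1 - 5\right) 3 + 4\right) = \left(4 - 16\right) + \left(\left(-6\right) 3 + 4\right) = \left(4 - 16\right) + \left(-18 + 4\right) = -12 - 14 = -26$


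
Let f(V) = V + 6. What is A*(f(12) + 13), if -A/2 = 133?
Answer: -8246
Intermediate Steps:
A = -266 (A = -2*133 = -266)
f(V) = 6 + V
A*(f(12) + 13) = -266*((6 + 12) + 13) = -266*(18 + 13) = -266*31 = -8246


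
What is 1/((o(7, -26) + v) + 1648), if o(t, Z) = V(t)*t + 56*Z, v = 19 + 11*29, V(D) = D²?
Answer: 1/873 ≈ 0.0011455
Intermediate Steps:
v = 338 (v = 19 + 319 = 338)
o(t, Z) = t³ + 56*Z (o(t, Z) = t²*t + 56*Z = t³ + 56*Z)
1/((o(7, -26) + v) + 1648) = 1/(((7³ + 56*(-26)) + 338) + 1648) = 1/(((343 - 1456) + 338) + 1648) = 1/((-1113 + 338) + 1648) = 1/(-775 + 1648) = 1/873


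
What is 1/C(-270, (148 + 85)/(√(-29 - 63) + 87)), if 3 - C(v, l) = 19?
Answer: -1/16 ≈ -0.062500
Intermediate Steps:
C(v, l) = -16 (C(v, l) = 3 - 1*19 = 3 - 19 = -16)
1/C(-270, (148 + 85)/(√(-29 - 63) + 87)) = 1/(-16) = -1/16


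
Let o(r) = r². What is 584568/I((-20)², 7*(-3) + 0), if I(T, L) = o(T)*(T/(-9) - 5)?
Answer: -657639/8900000 ≈ -0.073892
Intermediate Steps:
I(T, L) = T²*(-5 - T/9) (I(T, L) = T²*(T/(-9) - 5) = T²*(T*(-⅑) - 5) = T²*(-T/9 - 5) = T²*(-5 - T/9))
584568/I((-20)², 7*(-3) + 0) = 584568/((((-20)²)²*(-45 - 1*(-20)²)/9)) = 584568/(((⅑)*400²*(-45 - 1*400))) = 584568/(((⅑)*160000*(-45 - 400))) = 584568/(((⅑)*160000*(-445))) = 584568/(-71200000/9) = 584568*(-9/71200000) = -657639/8900000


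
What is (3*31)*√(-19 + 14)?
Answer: 93*I*√5 ≈ 207.95*I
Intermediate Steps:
(3*31)*√(-19 + 14) = 93*√(-5) = 93*(I*√5) = 93*I*√5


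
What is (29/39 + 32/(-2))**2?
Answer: 354025/1521 ≈ 232.76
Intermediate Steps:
(29/39 + 32/(-2))**2 = (29*(1/39) + 32*(-1/2))**2 = (29/39 - 16)**2 = (-595/39)**2 = 354025/1521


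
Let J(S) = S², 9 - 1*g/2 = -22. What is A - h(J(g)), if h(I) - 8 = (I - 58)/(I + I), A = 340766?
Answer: 1309871859/3844 ≈ 3.4076e+5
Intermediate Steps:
g = 62 (g = 18 - 2*(-22) = 18 + 44 = 62)
h(I) = 8 + (-58 + I)/(2*I) (h(I) = 8 + (I - 58)/(I + I) = 8 + (-58 + I)/((2*I)) = 8 + (-58 + I)*(1/(2*I)) = 8 + (-58 + I)/(2*I))
A - h(J(g)) = 340766 - (17/2 - 29/(62²)) = 340766 - (17/2 - 29/3844) = 340766 - 1*32645/3844 = 340766 - 32645/3844 = 1309871859/3844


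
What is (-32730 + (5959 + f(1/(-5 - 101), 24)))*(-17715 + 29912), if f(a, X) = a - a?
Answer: -326525887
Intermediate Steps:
f(a, X) = 0
(-32730 + (5959 + f(1/(-5 - 101), 24)))*(-17715 + 29912) = (-32730 + (5959 + 0))*(-17715 + 29912) = (-32730 + 5959)*12197 = -26771*12197 = -326525887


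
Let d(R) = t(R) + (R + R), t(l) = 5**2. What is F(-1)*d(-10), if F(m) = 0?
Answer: 0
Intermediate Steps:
t(l) = 25
d(R) = 25 + 2*R (d(R) = 25 + (R + R) = 25 + 2*R)
F(-1)*d(-10) = 0*(25 + 2*(-10)) = 0*(25 - 20) = 0*5 = 0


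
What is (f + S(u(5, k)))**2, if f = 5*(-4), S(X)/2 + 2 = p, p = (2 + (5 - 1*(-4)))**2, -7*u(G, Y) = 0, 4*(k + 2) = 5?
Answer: 47524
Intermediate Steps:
k = -3/4 (k = -2 + (1/4)*5 = -2 + 5/4 = -3/4 ≈ -0.75000)
u(G, Y) = 0 (u(G, Y) = -1/7*0 = 0)
p = 121 (p = (2 + (5 + 4))**2 = (2 + 9)**2 = 11**2 = 121)
S(X) = 238 (S(X) = -4 + 2*121 = -4 + 242 = 238)
f = -20
(f + S(u(5, k)))**2 = (-20 + 238)**2 = 218**2 = 47524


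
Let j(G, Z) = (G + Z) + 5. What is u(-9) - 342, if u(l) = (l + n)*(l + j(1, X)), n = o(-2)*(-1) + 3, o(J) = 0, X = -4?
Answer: -300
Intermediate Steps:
j(G, Z) = 5 + G + Z
n = 3 (n = 0*(-1) + 3 = 0 + 3 = 3)
u(l) = (2 + l)*(3 + l) (u(l) = (l + 3)*(l + (5 + 1 - 4)) = (3 + l)*(l + 2) = (3 + l)*(2 + l) = (2 + l)*(3 + l))
u(-9) - 342 = (6 + (-9)² + 5*(-9)) - 342 = (6 + 81 - 45) - 342 = 42 - 342 = -300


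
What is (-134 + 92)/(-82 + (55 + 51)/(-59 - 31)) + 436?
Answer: 1633838/3743 ≈ 436.50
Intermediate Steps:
(-134 + 92)/(-82 + (55 + 51)/(-59 - 31)) + 436 = -42/(-82 + 106/(-90)) + 436 = -42/(-82 + 106*(-1/90)) + 436 = -42/(-82 - 53/45) + 436 = -42/(-3743/45) + 436 = -42*(-45/3743) + 436 = 1890/3743 + 436 = 1633838/3743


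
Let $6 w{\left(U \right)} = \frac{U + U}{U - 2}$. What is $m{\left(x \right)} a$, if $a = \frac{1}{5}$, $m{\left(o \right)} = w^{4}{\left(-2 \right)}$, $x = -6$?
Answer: $\frac{1}{6480} \approx 0.00015432$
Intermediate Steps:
$w{\left(U \right)} = \frac{U}{3 \left(-2 + U\right)}$ ($w{\left(U \right)} = \frac{\left(U + U\right) \frac{1}{U - 2}}{6} = \frac{2 U \frac{1}{-2 + U}}{6} = \frac{U}{3 \left(-2 + U\right)}$)
$m{\left(o \right)} = \frac{1}{1296}$ ($m{\left(o \right)} = \left(\frac{1}{3} \left(-2\right) \frac{1}{-2 - 2}\right)^{4} = \left(\frac{1}{3} \left(-2\right) \frac{1}{-4}\right)^{4} = \left(\frac{1}{3} \left(-2\right) \left(- \frac{1}{4}\right)\right)^{4} = \left(\frac{1}{6}\right)^{4} = \frac{1}{1296}$)
$a = \frac{1}{5} \approx 0.2$
$m{\left(x \right)} a = \frac{1}{1296} \cdot \frac{1}{5} = \frac{1}{6480}$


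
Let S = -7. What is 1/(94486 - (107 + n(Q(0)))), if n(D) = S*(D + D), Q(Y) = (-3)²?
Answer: 1/94505 ≈ 1.0581e-5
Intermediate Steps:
Q(Y) = 9
n(D) = -14*D (n(D) = -7*(D + D) = -14*D)
1/(94486 - (107 + n(Q(0)))) = 1/(94486 - (107 - 14*9)) = 1/(94486 - (107 - 126)) = 1/(94486 - 1*(-19)) = 1/(94486 + 19) = 1/94505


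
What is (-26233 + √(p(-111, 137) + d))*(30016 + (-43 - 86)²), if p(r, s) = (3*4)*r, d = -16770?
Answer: -1223953081 + 46657*I*√18102 ≈ -1.224e+9 + 6.2774e+6*I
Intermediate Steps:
p(r, s) = 12*r
(-26233 + √(p(-111, 137) + d))*(30016 + (-43 - 86)²) = (-26233 + √(12*(-111) - 16770))*(30016 + (-43 - 86)²) = (-26233 + √(-1332 - 16770))*(30016 + (-129)²) = (-26233 + √(-18102))*(30016 + 16641) = (-26233 + I*√18102)*46657 = -1223953081 + 46657*I*√18102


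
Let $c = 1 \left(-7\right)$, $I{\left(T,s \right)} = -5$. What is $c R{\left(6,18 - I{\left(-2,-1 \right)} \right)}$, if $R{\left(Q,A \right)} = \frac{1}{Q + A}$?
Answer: $- \frac{7}{29} \approx -0.24138$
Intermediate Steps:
$R{\left(Q,A \right)} = \frac{1}{A + Q}$
$c = -7$
$c R{\left(6,18 - I{\left(-2,-1 \right)} \right)} = - \frac{7}{\left(18 - -5\right) + 6} = - \frac{7}{\left(18 + 5\right) + 6} = - \frac{7}{23 + 6} = - \frac{7}{29}$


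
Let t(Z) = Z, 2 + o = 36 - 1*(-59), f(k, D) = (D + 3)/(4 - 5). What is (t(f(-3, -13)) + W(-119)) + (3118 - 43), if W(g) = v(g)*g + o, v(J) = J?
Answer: 17339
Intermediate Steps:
f(k, D) = -3 - D (f(k, D) = (3 + D)/(-1) = (3 + D)*(-1) = -3 - D)
o = 93 (o = -2 + (36 - 1*(-59)) = -2 + (36 + 59) = -2 + 95 = 93)
W(g) = 93 + g**2 (W(g) = g*g + 93 = g**2 + 93 = 93 + g**2)
(t(f(-3, -13)) + W(-119)) + (3118 - 43) = ((-3 - 1*(-13)) + (93 + (-119)**2)) + (3118 - 43) = ((-3 + 13) + (93 + 14161)) + 3075 = (10 + 14254) + 3075 = 14264 + 3075 = 17339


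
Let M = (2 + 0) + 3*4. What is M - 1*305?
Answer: -291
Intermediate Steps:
M = 14 (M = 2 + 12 = 14)
M - 1*305 = 14 - 1*305 = 14 - 305 = -291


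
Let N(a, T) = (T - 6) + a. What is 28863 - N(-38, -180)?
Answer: 29087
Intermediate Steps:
N(a, T) = -6 + T + a (N(a, T) = (-6 + T) + a = -6 + T + a)
28863 - N(-38, -180) = 28863 - (-6 - 180 - 38) = 28863 - 1*(-224) = 28863 + 224 = 29087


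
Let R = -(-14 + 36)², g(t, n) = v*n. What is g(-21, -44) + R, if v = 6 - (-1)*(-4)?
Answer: -572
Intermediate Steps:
v = 2 (v = 6 - 1*4 = 6 - 4 = 2)
g(t, n) = 2*n
R = -484 (R = -1*22² = -1*484 = -484)
g(-21, -44) + R = 2*(-44) - 484 = -88 - 484 = -572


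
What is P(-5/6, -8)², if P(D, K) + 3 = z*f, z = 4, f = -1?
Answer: 49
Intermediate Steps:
P(D, K) = -7 (P(D, K) = -3 + 4*(-1) = -3 - 4 = -7)
P(-5/6, -8)² = (-7)² = 49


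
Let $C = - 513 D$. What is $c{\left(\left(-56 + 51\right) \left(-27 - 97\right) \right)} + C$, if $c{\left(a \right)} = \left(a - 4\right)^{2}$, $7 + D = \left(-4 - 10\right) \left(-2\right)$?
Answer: $368683$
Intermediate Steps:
$D = 21$ ($D = -7 + \left(-4 - 10\right) \left(-2\right) = -7 - -28 = -7 + 28 = 21$)
$c{\left(a \right)} = \left(-4 + a\right)^{2}$
$C = -10773$ ($C = \left(-513\right) 21 = -10773$)
$c{\left(\left(-56 + 51\right) \left(-27 - 97\right) \right)} + C = \left(-4 + \left(-56 + 51\right) \left(-27 - 97\right)\right)^{2} - 10773 = \left(-4 - -620\right)^{2} - 10773 = \left(-4 + 620\right)^{2} - 10773 = 616^{2} - 10773 = 379456 - 10773 = 368683$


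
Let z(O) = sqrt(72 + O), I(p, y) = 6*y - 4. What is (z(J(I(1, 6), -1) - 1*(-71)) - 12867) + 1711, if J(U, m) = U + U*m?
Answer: -11156 + sqrt(143) ≈ -11144.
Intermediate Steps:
I(p, y) = -4 + 6*y
(z(J(I(1, 6), -1) - 1*(-71)) - 12867) + 1711 = (sqrt(72 + ((-4 + 6*6)*(1 - 1) - 1*(-71))) - 12867) + 1711 = (sqrt(72 + ((-4 + 36)*0 + 71)) - 12867) + 1711 = (sqrt(72 + (32*0 + 71)) - 12867) + 1711 = (sqrt(72 + (0 + 71)) - 12867) + 1711 = (sqrt(72 + 71) - 12867) + 1711 = (sqrt(143) - 12867) + 1711 = (-12867 + sqrt(143)) + 1711 = -11156 + sqrt(143)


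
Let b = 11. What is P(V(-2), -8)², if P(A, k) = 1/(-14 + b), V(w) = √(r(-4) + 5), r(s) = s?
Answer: ⅑ ≈ 0.11111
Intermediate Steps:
V(w) = 1 (V(w) = √(-4 + 5) = √1 = 1)
P(A, k) = -⅓ (P(A, k) = 1/(-14 + 11) = 1/(-3) = -⅓)
P(V(-2), -8)² = (-⅓)² = ⅑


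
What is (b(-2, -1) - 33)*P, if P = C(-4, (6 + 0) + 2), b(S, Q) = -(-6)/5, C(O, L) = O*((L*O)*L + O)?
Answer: -33072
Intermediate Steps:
C(O, L) = O*(O + O*L**2) (C(O, L) = O*(O*L**2 + O) = O*(O + O*L**2))
b(S, Q) = 6/5 (b(S, Q) = -(-6)/5 = -1*(-6/5) = 6/5)
P = 1040 (P = (-4)**2*(1 + ((6 + 0) + 2)**2) = 16*(1 + (6 + 2)**2) = 16*(1 + 8**2) = 16*(1 + 64) = 16*65 = 1040)
(b(-2, -1) - 33)*P = (6/5 - 33)*1040 = -159/5*1040 = -33072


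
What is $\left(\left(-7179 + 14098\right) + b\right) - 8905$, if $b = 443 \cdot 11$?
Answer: $2887$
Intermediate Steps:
$b = 4873$
$\left(\left(-7179 + 14098\right) + b\right) - 8905 = \left(\left(-7179 + 14098\right) + 4873\right) - 8905 = \left(6919 + 4873\right) - 8905 = 11792 - 8905 = 2887$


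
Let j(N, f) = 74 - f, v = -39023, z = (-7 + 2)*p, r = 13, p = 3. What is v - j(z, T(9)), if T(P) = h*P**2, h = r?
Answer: -38044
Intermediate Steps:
h = 13
T(P) = 13*P**2
z = -15 (z = (-7 + 2)*3 = -5*3 = -15)
v - j(z, T(9)) = -39023 - (74 - 13*9**2) = -39023 - (74 - 13*81) = -39023 - (74 - 1*1053) = -39023 - (74 - 1053) = -39023 - 1*(-979) = -39023 + 979 = -38044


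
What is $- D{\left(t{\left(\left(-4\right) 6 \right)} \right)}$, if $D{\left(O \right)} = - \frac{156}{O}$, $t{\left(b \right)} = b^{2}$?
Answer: $\frac{13}{48} \approx 0.27083$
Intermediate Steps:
$- D{\left(t{\left(\left(-4\right) 6 \right)} \right)} = - \frac{-156}{\left(\left(-4\right) 6\right)^{2}} = - \frac{-156}{\left(-24\right)^{2}} = - \frac{-156}{576} = \left(-1\right) \left(- \frac{13}{48}\right) = \frac{13}{48}$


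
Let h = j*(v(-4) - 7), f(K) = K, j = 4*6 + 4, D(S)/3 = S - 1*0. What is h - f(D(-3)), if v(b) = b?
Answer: -299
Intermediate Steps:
D(S) = 3*S (D(S) = 3*(S - 1*0) = 3*(S + 0) = 3*S)
j = 28 (j = 24 + 4 = 28)
h = -308 (h = 28*(-4 - 7) = 28*(-11) = -308)
h - f(D(-3)) = -308 - 3*(-3) = -308 - 1*(-9) = -308 + 9 = -299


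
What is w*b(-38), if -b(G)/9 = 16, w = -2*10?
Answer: 2880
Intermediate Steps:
w = -20
b(G) = -144 (b(G) = -9*16 = -144)
w*b(-38) = -20*(-144) = 2880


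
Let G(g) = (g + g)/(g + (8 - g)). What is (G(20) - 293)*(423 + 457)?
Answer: -253440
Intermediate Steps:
G(g) = g/4 (G(g) = (2*g)/8 = (2*g)*(⅛) = g/4)
(G(20) - 293)*(423 + 457) = ((¼)*20 - 293)*(423 + 457) = (5 - 293)*880 = -288*880 = -253440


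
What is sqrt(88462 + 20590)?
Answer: 2*sqrt(27263) ≈ 330.23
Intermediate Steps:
sqrt(88462 + 20590) = sqrt(109052) = 2*sqrt(27263)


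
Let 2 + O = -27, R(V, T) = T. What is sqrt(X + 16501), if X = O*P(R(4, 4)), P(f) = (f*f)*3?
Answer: sqrt(15109) ≈ 122.92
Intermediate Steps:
O = -29 (O = -2 - 27 = -29)
P(f) = 3*f**2 (P(f) = f**2*3 = 3*f**2)
X = -1392 (X = -87*4**2 = -87*16 = -29*48 = -1392)
sqrt(X + 16501) = sqrt(-1392 + 16501) = sqrt(15109)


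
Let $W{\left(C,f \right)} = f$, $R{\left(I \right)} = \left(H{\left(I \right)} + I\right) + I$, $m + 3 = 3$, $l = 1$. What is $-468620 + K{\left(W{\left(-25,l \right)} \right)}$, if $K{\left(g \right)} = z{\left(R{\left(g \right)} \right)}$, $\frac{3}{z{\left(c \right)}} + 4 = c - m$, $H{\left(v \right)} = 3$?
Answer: $-468617$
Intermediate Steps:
$m = 0$ ($m = -3 + 3 = 0$)
$R{\left(I \right)} = 3 + 2 I$ ($R{\left(I \right)} = \left(3 + I\right) + I = 3 + 2 I$)
$z{\left(c \right)} = \frac{3}{-4 + c}$ ($z{\left(c \right)} = \frac{3}{-4 + \left(c - 0\right)} = \frac{3}{-4 + \left(c + 0\right)} = \frac{3}{-4 + c}$)
$K{\left(g \right)} = \frac{3}{-1 + 2 g}$ ($K{\left(g \right)} = \frac{3}{-4 + \left(3 + 2 g\right)} = \frac{3}{-1 + 2 g}$)
$-468620 + K{\left(W{\left(-25,l \right)} \right)} = -468620 + \frac{3}{-1 + 2 \cdot 1} = -468620 + \frac{3}{-1 + 2} = -468620 + \frac{3}{1} = -468620 + 3 \cdot 1 = -468620 + 3 = -468617$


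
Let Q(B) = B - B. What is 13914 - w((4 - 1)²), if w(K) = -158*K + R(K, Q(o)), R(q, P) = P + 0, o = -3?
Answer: 15336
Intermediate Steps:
Q(B) = 0
R(q, P) = P
w(K) = -158*K (w(K) = -158*K + 0 = -158*K)
13914 - w((4 - 1)²) = 13914 - (-158)*(4 - 1)² = 13914 - (-158)*3² = 13914 - (-158)*9 = 13914 - 1*(-1422) = 13914 + 1422 = 15336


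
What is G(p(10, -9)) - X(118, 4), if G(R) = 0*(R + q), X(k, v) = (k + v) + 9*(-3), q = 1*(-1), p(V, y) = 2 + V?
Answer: -95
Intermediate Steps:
q = -1
X(k, v) = -27 + k + v (X(k, v) = (k + v) - 27 = -27 + k + v)
G(R) = 0 (G(R) = 0*(R - 1) = 0*(-1 + R) = 0)
G(p(10, -9)) - X(118, 4) = 0 - (-27 + 118 + 4) = 0 - 1*95 = 0 - 95 = -95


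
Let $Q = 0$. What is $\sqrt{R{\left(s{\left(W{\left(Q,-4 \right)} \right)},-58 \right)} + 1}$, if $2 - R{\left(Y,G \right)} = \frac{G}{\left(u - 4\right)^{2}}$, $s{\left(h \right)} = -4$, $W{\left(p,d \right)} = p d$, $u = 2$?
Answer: $\frac{\sqrt{70}}{2} \approx 4.1833$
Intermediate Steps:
$W{\left(p,d \right)} = d p$
$R{\left(Y,G \right)} = 2 - \frac{G}{4}$ ($R{\left(Y,G \right)} = 2 - \frac{G}{\left(2 - 4\right)^{2}} = 2 - \frac{G}{\left(-2\right)^{2}} = 2 - \frac{G}{4}$)
$\sqrt{R{\left(s{\left(W{\left(Q,-4 \right)} \right)},-58 \right)} + 1} = \sqrt{\left(2 - - \frac{29}{2}\right) + 1} = \sqrt{\left(2 + \frac{29}{2}\right) + 1} = \sqrt{\frac{33}{2} + 1} = \sqrt{\frac{35}{2}} = \frac{\sqrt{70}}{2}$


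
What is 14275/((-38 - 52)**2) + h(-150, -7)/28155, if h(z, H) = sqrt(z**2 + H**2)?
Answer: 571/324 + sqrt(22549)/28155 ≈ 1.7677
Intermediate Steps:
h(z, H) = sqrt(H**2 + z**2)
14275/((-38 - 52)**2) + h(-150, -7)/28155 = 14275/((-38 - 52)**2) + sqrt((-7)**2 + (-150)**2)/28155 = 14275/((-90)**2) + sqrt(49 + 22500)*(1/28155) = 14275/8100 + sqrt(22549)*(1/28155) = 14275*(1/8100) + sqrt(22549)/28155 = 571/324 + sqrt(22549)/28155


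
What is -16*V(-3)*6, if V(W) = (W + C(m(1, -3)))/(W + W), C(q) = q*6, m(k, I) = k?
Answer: 48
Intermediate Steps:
C(q) = 6*q
V(W) = (6 + W)/(2*W) (V(W) = (W + 6*1)/(W + W) = (W + 6)/((2*W)) = (6 + W)*(1/(2*W)) = (6 + W)/(2*W))
-16*V(-3)*6 = -8*(6 - 3)/(-3)*6 = -8*(-1)*3/3*6 = -16*(-½)*6 = 8*6 = 48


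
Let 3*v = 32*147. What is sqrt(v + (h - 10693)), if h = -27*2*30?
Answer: I*sqrt(10745) ≈ 103.66*I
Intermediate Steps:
h = -1620 (h = -54*30 = -1620)
v = 1568 (v = (32*147)/3 = (1/3)*4704 = 1568)
sqrt(v + (h - 10693)) = sqrt(1568 + (-1620 - 10693)) = sqrt(1568 - 12313) = sqrt(-10745) = I*sqrt(10745)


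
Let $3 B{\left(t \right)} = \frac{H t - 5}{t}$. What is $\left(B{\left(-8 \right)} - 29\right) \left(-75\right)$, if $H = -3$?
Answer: $\frac{17875}{8} \approx 2234.4$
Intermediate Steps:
$B{\left(t \right)} = \frac{-5 - 3 t}{3 t}$ ($B{\left(t \right)} = \frac{\left(- 3 t - 5\right) \frac{1}{t}}{3} = \frac{\left(-5 - 3 t\right) \frac{1}{t}}{3} = \frac{\frac{1}{t} \left(-5 - 3 t\right)}{3} = \frac{-5 - 3 t}{3 t}$)
$\left(B{\left(-8 \right)} - 29\right) \left(-75\right) = \left(\frac{- \frac{5}{3} - -8}{-8} - 29\right) \left(-75\right) = \left(- \frac{- \frac{5}{3} + 8}{8} - 29\right) \left(-75\right) = \left(\left(- \frac{1}{8}\right) \frac{19}{3} - 29\right) \left(-75\right) = \left(- \frac{19}{24} - 29\right) \left(-75\right) = \left(- \frac{715}{24}\right) \left(-75\right) = \frac{17875}{8}$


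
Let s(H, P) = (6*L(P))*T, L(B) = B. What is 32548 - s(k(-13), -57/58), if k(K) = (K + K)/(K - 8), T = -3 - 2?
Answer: 943037/29 ≈ 32519.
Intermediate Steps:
T = -5
k(K) = 2*K/(-8 + K) (k(K) = (2*K)/(-8 + K) = 2*K/(-8 + K))
s(H, P) = -30*P (s(H, P) = (6*P)*(-5) = -30*P)
32548 - s(k(-13), -57/58) = 32548 - (-30)*(-57/58) = 32548 - (-30)*(-57*1/58) = 32548 - (-30)*(-57)/58 = 32548 - 1*855/29 = 32548 - 855/29 = 943037/29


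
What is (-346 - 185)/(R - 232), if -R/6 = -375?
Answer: -531/2018 ≈ -0.26313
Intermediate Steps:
R = 2250 (R = -6*(-375) = 2250)
(-346 - 185)/(R - 232) = (-346 - 185)/(2250 - 232) = -531/2018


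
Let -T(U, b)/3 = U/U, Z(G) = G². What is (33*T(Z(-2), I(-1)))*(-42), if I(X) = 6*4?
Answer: 4158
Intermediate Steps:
I(X) = 24
T(U, b) = -3 (T(U, b) = -3*U/U = -3*1 = -3)
(33*T(Z(-2), I(-1)))*(-42) = (33*(-3))*(-42) = -99*(-42) = 4158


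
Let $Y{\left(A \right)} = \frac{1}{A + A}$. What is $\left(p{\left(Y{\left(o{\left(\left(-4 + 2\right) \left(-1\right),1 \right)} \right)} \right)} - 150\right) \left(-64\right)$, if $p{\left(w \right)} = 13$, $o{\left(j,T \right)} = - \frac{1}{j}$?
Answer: $8768$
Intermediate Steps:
$Y{\left(A \right)} = \frac{1}{2 A}$
$\left(p{\left(Y{\left(o{\left(\left(-4 + 2\right) \left(-1\right),1 \right)} \right)} \right)} - 150\right) \left(-64\right) = \left(13 - 150\right) \left(-64\right) = \left(-137\right) \left(-64\right) = 8768$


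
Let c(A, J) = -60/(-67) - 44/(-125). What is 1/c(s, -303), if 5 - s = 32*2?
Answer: 8375/10448 ≈ 0.80159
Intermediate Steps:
s = -59 (s = 5 - 32*2 = 5 - 1*64 = 5 - 64 = -59)
c(A, J) = 10448/8375 (c(A, J) = -60*(-1/67) - 44*(-1/125) = 60/67 + 44/125 = 10448/8375)
1/c(s, -303) = 1/(10448/8375) = 8375/10448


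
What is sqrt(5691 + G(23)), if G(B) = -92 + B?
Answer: sqrt(5622) ≈ 74.980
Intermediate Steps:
sqrt(5691 + G(23)) = sqrt(5691 + (-92 + 23)) = sqrt(5691 - 69) = sqrt(5622)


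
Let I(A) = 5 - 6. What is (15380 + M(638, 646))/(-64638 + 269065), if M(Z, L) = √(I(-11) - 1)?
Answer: 15380/204427 + I*√2/204427 ≈ 0.075235 + 6.9179e-6*I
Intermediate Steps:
I(A) = -1
M(Z, L) = I*√2 (M(Z, L) = √(-1 - 1) = √(-2) = I*√2)
(15380 + M(638, 646))/(-64638 + 269065) = (15380 + I*√2)/(-64638 + 269065) = (15380 + I*√2)/204427 = (15380 + I*√2)*(1/204427) = 15380/204427 + I*√2/204427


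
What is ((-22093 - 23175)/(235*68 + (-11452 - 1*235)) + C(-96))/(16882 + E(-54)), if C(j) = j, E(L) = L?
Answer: -114349/18060651 ≈ -0.0063314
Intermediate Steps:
((-22093 - 23175)/(235*68 + (-11452 - 1*235)) + C(-96))/(16882 + E(-54)) = ((-22093 - 23175)/(235*68 + (-11452 - 1*235)) - 96)/(16882 - 54) = (-45268/(15980 + (-11452 - 235)) - 96)/16828 = (-45268/(15980 - 11687) - 96)*(1/16828) = (-45268/4293 - 96)*(1/16828) = -457396/4293*1/16828 = -114349/18060651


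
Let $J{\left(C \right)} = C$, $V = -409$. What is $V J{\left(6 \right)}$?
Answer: $-2454$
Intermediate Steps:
$V J{\left(6 \right)} = \left(-409\right) 6 = -2454$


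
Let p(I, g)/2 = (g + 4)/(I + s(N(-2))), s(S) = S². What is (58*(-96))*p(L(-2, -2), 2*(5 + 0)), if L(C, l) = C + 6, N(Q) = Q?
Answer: -19488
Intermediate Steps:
L(C, l) = 6 + C
p(I, g) = 2*(4 + g)/(4 + I) (p(I, g) = 2*((g + 4)/(I + (-2)²)) = 2*((4 + g)/(I + 4)) = 2*((4 + g)/(4 + I)) = 2*(4 + g)/(4 + I))
(58*(-96))*p(L(-2, -2), 2*(5 + 0)) = (58*(-96))*(2*(4 + 2*(5 + 0))/(4 + (6 - 2))) = -11136*(4 + 2*5)/(4 + 4) = -11136*(4 + 10)/8 = -11136*14/8 = -5568*7/2 = -19488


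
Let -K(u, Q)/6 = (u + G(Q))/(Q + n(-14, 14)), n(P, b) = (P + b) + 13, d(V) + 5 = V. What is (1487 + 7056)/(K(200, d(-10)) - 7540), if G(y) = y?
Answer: -8543/6985 ≈ -1.2230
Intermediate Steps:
d(V) = -5 + V
n(P, b) = 13 + P + b
K(u, Q) = -6*(Q + u)/(13 + Q) (K(u, Q) = -6*(u + Q)/(Q + (13 - 14 + 14)) = -6*(Q + u)/(Q + 13) = -6*(Q + u)/(13 + Q))
(1487 + 7056)/(K(200, d(-10)) - 7540) = (1487 + 7056)/(6*(-(-5 - 10) - 1*200)/(13 + (-5 - 10)) - 7540) = 8543/(6*(-1*(-15) - 200)/(13 - 15) - 7540) = 8543/(6*(15 - 200)/(-2) - 7540) = 8543/(6*(-½)*(-185) - 7540) = 8543/(555 - 7540) = 8543/(-6985) = 8543*(-1/6985) = -8543/6985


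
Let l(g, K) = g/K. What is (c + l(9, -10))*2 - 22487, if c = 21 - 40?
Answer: -112634/5 ≈ -22527.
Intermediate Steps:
c = -19
(c + l(9, -10))*2 - 22487 = (-19 + 9/(-10))*2 - 22487 = (-19 + 9*(-⅒))*2 - 22487 = (-19 - 9/10)*2 - 22487 = -199/10*2 - 22487 = -199/5 - 22487 = -112634/5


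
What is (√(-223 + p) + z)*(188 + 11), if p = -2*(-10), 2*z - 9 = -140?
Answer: -26069/2 + 199*I*√203 ≈ -13035.0 + 2835.3*I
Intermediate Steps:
z = -131/2 (z = 9/2 + (½)*(-140) = 9/2 - 70 = -131/2 ≈ -65.500)
p = 20
(√(-223 + p) + z)*(188 + 11) = (√(-223 + 20) - 131/2)*(188 + 11) = (√(-203) - 131/2)*199 = (I*√203 - 131/2)*199 = (-131/2 + I*√203)*199 = -26069/2 + 199*I*√203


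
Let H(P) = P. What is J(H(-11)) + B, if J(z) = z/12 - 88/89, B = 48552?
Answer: 51851501/1068 ≈ 48550.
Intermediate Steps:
J(z) = -88/89 + z/12 (J(z) = z*(1/12) - 88*1/89 = z/12 - 88/89 = -88/89 + z/12)
J(H(-11)) + B = (-88/89 + (1/12)*(-11)) + 48552 = (-88/89 - 11/12) + 48552 = -2035/1068 + 48552 = 51851501/1068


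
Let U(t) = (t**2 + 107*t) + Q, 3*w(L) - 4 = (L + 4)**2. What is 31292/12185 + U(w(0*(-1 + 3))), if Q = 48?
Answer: 88647248/109665 ≈ 808.35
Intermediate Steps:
w(L) = 4/3 + (4 + L)**2/3 (w(L) = 4/3 + (L + 4)**2/3 = 4/3 + (4 + L)**2/3)
U(t) = 48 + t**2 + 107*t (U(t) = (t**2 + 107*t) + 48 = 48 + t**2 + 107*t)
31292/12185 + U(w(0*(-1 + 3))) = 31292/12185 + (48 + (4/3 + (4 + 0*(-1 + 3))**2/3)**2 + 107*(4/3 + (4 + 0*(-1 + 3))**2/3)) = 31292*(1/12185) + (48 + (4/3 + (4 + 0*2)**2/3)**2 + 107*(4/3 + (4 + 0*2)**2/3)) = 31292/12185 + (48 + (4/3 + (4 + 0)**2/3)**2 + 107*(4/3 + (4 + 0)**2/3)) = 31292/12185 + (48 + (4/3 + (1/3)*4**2)**2 + 107*(4/3 + (1/3)*4**2)) = 31292/12185 + (48 + (4/3 + (1/3)*16)**2 + 107*(4/3 + (1/3)*16)) = 31292/12185 + (48 + (4/3 + 16/3)**2 + 107*(4/3 + 16/3)) = 31292/12185 + (48 + (20/3)**2 + 107*(20/3)) = 31292/12185 + (48 + 400/9 + 2140/3) = 31292/12185 + 7252/9 = 88647248/109665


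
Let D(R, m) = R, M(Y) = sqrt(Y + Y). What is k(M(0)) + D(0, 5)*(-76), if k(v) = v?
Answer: 0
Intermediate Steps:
M(Y) = sqrt(2)*sqrt(Y) (M(Y) = sqrt(2*Y) = sqrt(2)*sqrt(Y))
k(M(0)) + D(0, 5)*(-76) = sqrt(2)*sqrt(0) + 0*(-76) = sqrt(2)*0 + 0 = 0 + 0 = 0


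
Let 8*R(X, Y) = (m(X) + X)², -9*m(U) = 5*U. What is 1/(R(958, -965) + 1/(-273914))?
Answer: 22187034/502776816511 ≈ 4.4129e-5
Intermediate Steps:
m(U) = -5*U/9
R(X, Y) = 2*X²/81 (R(X, Y) = (-5*X/9 + X)²/8 = (4*X/9)²/8 = (16*X²/81)/8 = 2*X²/81)
1/(R(958, -965) + 1/(-273914)) = 1/((2/81)*958² + 1/(-273914)) = 1/((2/81)*917764 - 1/273914) = 1/(1835528/81 - 1/273914) = 1/(502776816511/22187034) = 22187034/502776816511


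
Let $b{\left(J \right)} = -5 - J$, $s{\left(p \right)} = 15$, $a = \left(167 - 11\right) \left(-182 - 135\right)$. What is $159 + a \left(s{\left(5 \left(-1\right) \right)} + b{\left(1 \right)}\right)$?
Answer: $-444909$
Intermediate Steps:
$a = -49452$ ($a = 156 \left(-317\right) = -49452$)
$159 + a \left(s{\left(5 \left(-1\right) \right)} + b{\left(1 \right)}\right) = 159 - 49452 \left(15 - 6\right) = 159 - 445068 = -444909$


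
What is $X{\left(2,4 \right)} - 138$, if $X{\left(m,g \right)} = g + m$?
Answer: $-132$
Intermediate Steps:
$X{\left(2,4 \right)} - 138 = \left(4 + 2\right) - 138 = 6 - 138 = -132$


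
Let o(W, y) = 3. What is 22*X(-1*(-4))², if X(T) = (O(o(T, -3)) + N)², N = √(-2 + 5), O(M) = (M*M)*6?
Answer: 188222166 + 13871088*√3 ≈ 2.1225e+8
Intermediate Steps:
O(M) = 6*M² (O(M) = M²*6 = 6*M²)
N = √3 ≈ 1.7320
X(T) = (54 + √3)² (X(T) = (6*3² + √3)² = (6*9 + √3)² = (54 + √3)²)
22*X(-1*(-4))² = 22*((54 + √3)²)² = 22*(54 + √3)⁴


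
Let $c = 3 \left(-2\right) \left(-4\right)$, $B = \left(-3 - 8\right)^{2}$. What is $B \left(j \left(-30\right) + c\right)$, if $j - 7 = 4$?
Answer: $-37026$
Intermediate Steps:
$j = 11$ ($j = 7 + 4 = 11$)
$B = 121$ ($B = \left(-11\right)^{2} = 121$)
$c = 24$ ($c = \left(-6\right) \left(-4\right) = 24$)
$B \left(j \left(-30\right) + c\right) = 121 \left(11 \left(-30\right) + 24\right) = 121 \left(-330 + 24\right) = 121 \left(-306\right) = -37026$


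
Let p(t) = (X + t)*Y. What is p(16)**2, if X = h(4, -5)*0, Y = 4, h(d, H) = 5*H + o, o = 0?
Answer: 4096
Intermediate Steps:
h(d, H) = 5*H (h(d, H) = 5*H + 0 = 5*H)
X = 0 (X = (5*(-5))*0 = -25*0 = 0)
p(t) = 4*t (p(t) = (0 + t)*4 = t*4 = 4*t)
p(16)**2 = (4*16)**2 = 64**2 = 4096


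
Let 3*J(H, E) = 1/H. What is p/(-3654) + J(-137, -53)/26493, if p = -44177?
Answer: 7635344359/631540134 ≈ 12.090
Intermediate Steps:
J(H, E) = 1/(3*H)
p/(-3654) + J(-137, -53)/26493 = -44177/(-3654) + ((1/3)/(-137))/26493 = -44177*(-1/3654) + ((1/3)*(-1/137))*(1/26493) = 6311/522 - 1/411*1/26493 = 6311/522 - 1/10888623 = 7635344359/631540134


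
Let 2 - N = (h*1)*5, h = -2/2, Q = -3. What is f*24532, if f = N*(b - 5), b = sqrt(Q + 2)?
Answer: -858620 + 171724*I ≈ -8.5862e+5 + 1.7172e+5*I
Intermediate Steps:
h = -1 (h = -2*1/2 = -1)
b = I (b = sqrt(-3 + 2) = sqrt(-1) = I ≈ 1.0*I)
N = 7 (N = 2 - (-1*1)*5 = 2 - (-1)*5 = 2 - 1*(-5) = 2 + 5 = 7)
f = -35 + 7*I (f = 7*(I - 5) = 7*(-5 + I) = -35 + 7*I ≈ -35.0 + 7.0*I)
f*24532 = (-35 + 7*I)*24532 = -858620 + 171724*I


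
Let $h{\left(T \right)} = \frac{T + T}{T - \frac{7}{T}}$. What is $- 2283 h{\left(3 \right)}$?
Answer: $-20547$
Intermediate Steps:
$h{\left(T \right)} = \frac{2 T}{T - \frac{7}{T}}$
$- 2283 h{\left(3 \right)} = - 2283 \frac{2 \cdot 3^{2}}{-7 + 3^{2}} = - 2283 \cdot 2 \cdot 9 \frac{1}{-7 + 9} = - 2283 \cdot 2 \cdot 9 \cdot \frac{1}{2} = \left(-2283\right) 9 = -20547$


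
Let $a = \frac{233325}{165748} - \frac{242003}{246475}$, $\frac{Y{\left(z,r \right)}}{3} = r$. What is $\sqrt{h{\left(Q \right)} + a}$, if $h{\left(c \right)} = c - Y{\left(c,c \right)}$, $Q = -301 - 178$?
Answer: $\frac{\sqrt{15995612110511240371373}}{4085273830} \approx 30.958$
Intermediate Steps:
$Y{\left(z,r \right)} = 3 r$
$Q = -479$ ($Q = -301 - 178 = -479$)
$h{\left(c \right)} = - 2 c$ ($h{\left(c \right)} = c - 3 c = - 2 c$)
$a = \frac{17397266131}{40852738300}$ ($a = 233325 \cdot \frac{1}{165748} - \frac{242003}{246475} = \frac{233325}{165748} - \frac{242003}{246475} = \frac{17397266131}{40852738300} \approx 0.42585$)
$\sqrt{h{\left(Q \right)} + a} = \sqrt{\left(-2\right) \left(-479\right) + \frac{17397266131}{40852738300}} = \sqrt{958 + \frac{17397266131}{40852738300}} = \sqrt{\frac{39154320557531}{40852738300}} = \frac{\sqrt{15995612110511240371373}}{4085273830}$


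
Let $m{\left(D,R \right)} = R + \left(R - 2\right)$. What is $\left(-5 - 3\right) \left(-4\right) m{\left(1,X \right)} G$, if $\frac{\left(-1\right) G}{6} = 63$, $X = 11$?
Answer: $-241920$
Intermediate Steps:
$G = -378$ ($G = \left(-6\right) 63 = -378$)
$m{\left(D,R \right)} = -2 + 2 R$ ($m{\left(D,R \right)} = R + \left(-2 + R\right) = -2 + 2 R$)
$\left(-5 - 3\right) \left(-4\right) m{\left(1,X \right)} G = \left(-5 - 3\right) \left(-4\right) \left(-2 + 2 \cdot 11\right) \left(-378\right) = \left(-8\right) \left(-4\right) \left(-2 + 22\right) \left(-378\right) = 32 \cdot 20 \left(-378\right) = 640 \left(-378\right) = -241920$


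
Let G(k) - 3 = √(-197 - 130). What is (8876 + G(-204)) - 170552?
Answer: -161673 + I*√327 ≈ -1.6167e+5 + 18.083*I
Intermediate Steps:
G(k) = 3 + I*√327 (G(k) = 3 + √(-197 - 130) = 3 + √(-327) = 3 + I*√327)
(8876 + G(-204)) - 170552 = (8876 + (3 + I*√327)) - 170552 = (8879 + I*√327) - 170552 = -161673 + I*√327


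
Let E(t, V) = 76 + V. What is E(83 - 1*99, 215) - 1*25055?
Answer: -24764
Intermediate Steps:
E(83 - 1*99, 215) - 1*25055 = (76 + 215) - 1*25055 = 291 - 25055 = -24764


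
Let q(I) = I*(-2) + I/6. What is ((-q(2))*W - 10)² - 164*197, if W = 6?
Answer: -32164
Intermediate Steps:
q(I) = -11*I/6 (q(I) = -2*I + I*(⅙) = -2*I + I/6 = -11*I/6)
((-q(2))*W - 10)² - 164*197 = (-(-11)*2/6*6 - 10)² - 164*197 = (-1*(-11/3)*6 - 10)² - 32308 = ((11/3)*6 - 10)² - 32308 = (22 - 10)² - 32308 = 12² - 32308 = 144 - 32308 = -32164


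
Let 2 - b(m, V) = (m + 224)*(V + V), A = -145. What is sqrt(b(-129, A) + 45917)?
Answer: sqrt(73469) ≈ 271.05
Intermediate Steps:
b(m, V) = 2 - 2*V*(224 + m) (b(m, V) = 2 - (m + 224)*(V + V) = 2 - (224 + m)*2*V = 2 - 2*V*(224 + m))
sqrt(b(-129, A) + 45917) = sqrt((2 - 448*(-145) - 2*(-145)*(-129)) + 45917) = sqrt((2 + 64960 - 37410) + 45917) = sqrt(27552 + 45917) = sqrt(73469)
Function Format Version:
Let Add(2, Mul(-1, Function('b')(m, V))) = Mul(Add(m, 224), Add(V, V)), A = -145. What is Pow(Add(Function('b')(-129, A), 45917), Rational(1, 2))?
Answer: Pow(73469, Rational(1, 2)) ≈ 271.05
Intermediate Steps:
Function('b')(m, V) = Add(2, Mul(-2, V, Add(224, m))) (Function('b')(m, V) = Add(2, Mul(-1, Mul(Add(m, 224), Add(V, V)))) = Add(2, Mul(-1, Mul(Add(224, m), Mul(2, V)))) = Add(2, Mul(-1, Mul(2, V, Add(224, m)))) = Add(2, Mul(-2, V, Add(224, m))))
Pow(Add(Function('b')(-129, A), 45917), Rational(1, 2)) = Pow(Add(Add(2, Mul(-448, -145), Mul(-2, -145, -129)), 45917), Rational(1, 2)) = Pow(Add(Add(2, 64960, -37410), 45917), Rational(1, 2)) = Pow(Add(27552, 45917), Rational(1, 2)) = Pow(73469, Rational(1, 2))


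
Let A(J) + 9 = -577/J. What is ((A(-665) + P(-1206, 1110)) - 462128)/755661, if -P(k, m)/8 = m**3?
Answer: -2425368080176/167504855 ≈ -14479.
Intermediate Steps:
A(J) = -9 - 577/J
P(k, m) = -8*m**3
((A(-665) + P(-1206, 1110)) - 462128)/755661 = (((-9 - 577/(-665)) - 8*1110**3) - 462128)/755661 = (((-9 - 577*(-1/665)) - 8*1367631000) - 462128)*(1/755661) = (((-9 + 577/665) - 10941048000) - 462128)*(1/755661) = ((-5408/665 - 10941048000) - 462128)*(1/755661) = (-7275796925408/665 - 462128)*(1/755661) = -7276104240528/665*1/755661 = -2425368080176/167504855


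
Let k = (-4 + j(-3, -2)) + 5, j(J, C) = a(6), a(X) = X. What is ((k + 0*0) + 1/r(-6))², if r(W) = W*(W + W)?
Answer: 255025/5184 ≈ 49.195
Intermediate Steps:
r(W) = 2*W² (r(W) = W*(2*W) = 2*W²)
j(J, C) = 6
k = 7 (k = (-4 + 6) + 5 = 2 + 5 = 7)
((k + 0*0) + 1/r(-6))² = ((7 + 0*0) + 1/(2*(-6)²))² = ((7 + 0) + 1/(2*36))² = (7 + 1/72)² = (505/72)² = 255025/5184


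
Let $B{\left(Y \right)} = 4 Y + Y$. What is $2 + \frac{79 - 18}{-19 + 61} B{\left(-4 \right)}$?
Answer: $- \frac{568}{21} \approx -27.048$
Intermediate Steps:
$B{\left(Y \right)} = 5 Y$
$2 + \frac{79 - 18}{-19 + 61} B{\left(-4 \right)} = 2 + \frac{79 - 18}{-19 + 61} \cdot 5 \left(-4\right) = 2 + \frac{61}{42} \left(-20\right) = 2 - \frac{610}{21} = - \frac{568}{21}$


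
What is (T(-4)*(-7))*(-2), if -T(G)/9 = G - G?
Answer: 0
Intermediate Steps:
T(G) = 0 (T(G) = -9*(G - G) = -9*0 = 0)
(T(-4)*(-7))*(-2) = (0*(-7))*(-2) = 0*(-2) = 0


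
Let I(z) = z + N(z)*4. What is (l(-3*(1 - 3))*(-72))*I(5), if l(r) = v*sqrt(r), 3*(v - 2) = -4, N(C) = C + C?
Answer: -2160*sqrt(6) ≈ -5290.9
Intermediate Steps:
N(C) = 2*C
v = 2/3 (v = 2 + (1/3)*(-4) = 2 - 4/3 = 2/3 ≈ 0.66667)
I(z) = 9*z (I(z) = z + (2*z)*4 = z + 8*z = 9*z)
l(r) = 2*sqrt(r)/3
(l(-3*(1 - 3))*(-72))*I(5) = ((2*sqrt(-3*(1 - 3))/3)*(-72))*(9*5) = ((2*sqrt(-3*(-2))/3)*(-72))*45 = ((2*sqrt(6)/3)*(-72))*45 = -48*sqrt(6)*45 = -2160*sqrt(6)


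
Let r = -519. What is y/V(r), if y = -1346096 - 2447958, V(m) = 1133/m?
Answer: 179010366/103 ≈ 1.7380e+6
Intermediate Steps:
y = -3794054
y/V(r) = -3794054/(1133/(-519)) = -3794054/(1133*(-1/519)) = -3794054/(-1133/519) = -3794054*(-519/1133) = 179010366/103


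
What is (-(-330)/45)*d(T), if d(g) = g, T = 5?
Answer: 110/3 ≈ 36.667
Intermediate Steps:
(-(-330)/45)*d(T) = -(-330)/45*5 = -30*(-11/45)*5 = (22/3)*5 = 110/3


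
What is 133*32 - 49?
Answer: 4207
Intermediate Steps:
133*32 - 49 = 4256 - 49 = 4207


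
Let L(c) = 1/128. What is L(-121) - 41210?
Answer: -5274879/128 ≈ -41210.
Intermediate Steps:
L(c) = 1/128
L(-121) - 41210 = 1/128 - 41210 = -5274879/128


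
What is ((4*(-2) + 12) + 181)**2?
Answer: 34225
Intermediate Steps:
((4*(-2) + 12) + 181)**2 = ((-8 + 12) + 181)**2 = (4 + 181)**2 = 185**2 = 34225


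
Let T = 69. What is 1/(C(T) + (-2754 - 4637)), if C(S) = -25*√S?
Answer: -7391/54583756 + 25*√69/54583756 ≈ -0.00013160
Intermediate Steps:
1/(C(T) + (-2754 - 4637)) = 1/(-25*√69 + (-2754 - 4637)) = 1/(-25*√69 - 7391) = 1/(-7391 - 25*√69)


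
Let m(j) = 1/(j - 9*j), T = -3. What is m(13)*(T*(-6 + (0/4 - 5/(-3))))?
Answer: -⅛ ≈ -0.12500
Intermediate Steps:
m(j) = -1/(8*j) (m(j) = 1/(-8*j) = -1/(8*j))
m(13)*(T*(-6 + (0/4 - 5/(-3)))) = (-⅛/13)*(-3*(-6 + (0/4 - 5/(-3)))) = (-⅛*1/13)*(-3*(-6 + (0*(¼) - 5*(-⅓)))) = -(-3)*(-6 + (0 + 5/3))/104 = -(-3)*(-6 + 5/3)/104 = -(-3)*(-13)/(104*3) = -1/104*13 = -⅛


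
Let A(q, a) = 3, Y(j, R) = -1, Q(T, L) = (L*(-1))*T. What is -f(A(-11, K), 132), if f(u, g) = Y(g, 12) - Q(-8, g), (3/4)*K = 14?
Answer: 1057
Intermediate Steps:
K = 56/3 (K = (4/3)*14 = 56/3 ≈ 18.667)
Q(T, L) = -L*T (Q(T, L) = (-L)*T = -L*T)
f(u, g) = -1 - 8*g (f(u, g) = -1 - (-1)*g*(-8) = -1 - 8*g)
-f(A(-11, K), 132) = -(-1 - 8*132) = -(-1 - 1056) = -1*(-1057) = 1057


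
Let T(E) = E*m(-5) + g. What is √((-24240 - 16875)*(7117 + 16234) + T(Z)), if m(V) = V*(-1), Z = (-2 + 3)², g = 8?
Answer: 8*I*√15001193 ≈ 30985.0*I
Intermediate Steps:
Z = 1 (Z = 1² = 1)
m(V) = -V
T(E) = 8 + 5*E (T(E) = E*(-1*(-5)) + 8 = E*5 + 8 = 5*E + 8 = 8 + 5*E)
√((-24240 - 16875)*(7117 + 16234) + T(Z)) = √((-24240 - 16875)*(7117 + 16234) + (8 + 5*1)) = √(-41115*23351 + (8 + 5)) = √(-960076365 + 13) = √(-960076352) = 8*I*√15001193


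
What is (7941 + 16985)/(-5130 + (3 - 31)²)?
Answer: -12463/2173 ≈ -5.7354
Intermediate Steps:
(7941 + 16985)/(-5130 + (3 - 31)²) = 24926/(-5130 + (-28)²) = 24926/(-5130 + 784) = 24926/(-4346) = 24926*(-1/4346) = -12463/2173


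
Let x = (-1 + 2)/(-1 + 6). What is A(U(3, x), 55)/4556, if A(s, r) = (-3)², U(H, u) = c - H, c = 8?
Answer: 9/4556 ≈ 0.0019754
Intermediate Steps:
x = ⅕ (x = 1/5 = 1*(⅕) = ⅕ ≈ 0.20000)
U(H, u) = 8 - H
A(s, r) = 9
A(U(3, x), 55)/4556 = 9/4556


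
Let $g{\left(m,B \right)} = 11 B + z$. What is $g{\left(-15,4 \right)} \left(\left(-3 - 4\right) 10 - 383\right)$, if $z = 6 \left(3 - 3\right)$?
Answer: $-19932$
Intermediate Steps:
$z = 0$ ($z = 6 \cdot 0 = 0$)
$g{\left(m,B \right)} = 11 B$ ($g{\left(m,B \right)} = 11 B + 0 = 11 B$)
$g{\left(-15,4 \right)} \left(\left(-3 - 4\right) 10 - 383\right) = 11 \cdot 4 \left(\left(-3 - 4\right) 10 - 383\right) = 44 \left(\left(-7\right) 10 - 383\right) = 44 \left(-70 - 383\right) = 44 \left(-453\right) = -19932$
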